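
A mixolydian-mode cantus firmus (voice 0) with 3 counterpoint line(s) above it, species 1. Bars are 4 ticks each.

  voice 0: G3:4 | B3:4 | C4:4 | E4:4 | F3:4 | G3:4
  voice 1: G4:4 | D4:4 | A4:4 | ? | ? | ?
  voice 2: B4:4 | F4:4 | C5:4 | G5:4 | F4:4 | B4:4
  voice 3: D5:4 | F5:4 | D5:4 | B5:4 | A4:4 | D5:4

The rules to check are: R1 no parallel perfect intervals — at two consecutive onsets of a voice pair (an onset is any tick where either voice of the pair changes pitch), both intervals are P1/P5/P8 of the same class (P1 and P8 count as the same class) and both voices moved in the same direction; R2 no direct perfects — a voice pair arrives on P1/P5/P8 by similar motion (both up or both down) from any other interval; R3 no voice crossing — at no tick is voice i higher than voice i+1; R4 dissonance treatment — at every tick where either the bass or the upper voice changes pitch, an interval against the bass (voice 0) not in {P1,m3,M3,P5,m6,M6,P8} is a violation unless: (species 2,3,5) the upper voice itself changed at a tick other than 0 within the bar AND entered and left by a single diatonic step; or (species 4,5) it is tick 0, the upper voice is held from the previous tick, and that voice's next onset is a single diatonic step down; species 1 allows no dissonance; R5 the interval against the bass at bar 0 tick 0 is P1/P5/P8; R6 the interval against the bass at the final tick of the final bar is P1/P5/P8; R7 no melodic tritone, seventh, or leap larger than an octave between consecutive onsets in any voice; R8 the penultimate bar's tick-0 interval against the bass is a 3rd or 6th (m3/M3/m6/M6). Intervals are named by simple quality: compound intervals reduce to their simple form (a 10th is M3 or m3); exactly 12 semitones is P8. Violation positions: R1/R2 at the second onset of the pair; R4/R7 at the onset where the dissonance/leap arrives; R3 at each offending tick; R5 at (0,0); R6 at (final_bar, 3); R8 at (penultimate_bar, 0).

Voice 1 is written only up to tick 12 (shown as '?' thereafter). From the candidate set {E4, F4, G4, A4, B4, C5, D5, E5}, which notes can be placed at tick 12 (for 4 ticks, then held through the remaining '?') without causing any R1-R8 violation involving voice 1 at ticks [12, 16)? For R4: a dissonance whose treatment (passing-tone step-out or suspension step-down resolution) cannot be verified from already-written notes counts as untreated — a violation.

{E4, G4}

E4: legal
F4: violates R4
G4: legal
A4: violates R4
B4: violates R2
C5: violates R2
D5: violates R4
E5: violates R2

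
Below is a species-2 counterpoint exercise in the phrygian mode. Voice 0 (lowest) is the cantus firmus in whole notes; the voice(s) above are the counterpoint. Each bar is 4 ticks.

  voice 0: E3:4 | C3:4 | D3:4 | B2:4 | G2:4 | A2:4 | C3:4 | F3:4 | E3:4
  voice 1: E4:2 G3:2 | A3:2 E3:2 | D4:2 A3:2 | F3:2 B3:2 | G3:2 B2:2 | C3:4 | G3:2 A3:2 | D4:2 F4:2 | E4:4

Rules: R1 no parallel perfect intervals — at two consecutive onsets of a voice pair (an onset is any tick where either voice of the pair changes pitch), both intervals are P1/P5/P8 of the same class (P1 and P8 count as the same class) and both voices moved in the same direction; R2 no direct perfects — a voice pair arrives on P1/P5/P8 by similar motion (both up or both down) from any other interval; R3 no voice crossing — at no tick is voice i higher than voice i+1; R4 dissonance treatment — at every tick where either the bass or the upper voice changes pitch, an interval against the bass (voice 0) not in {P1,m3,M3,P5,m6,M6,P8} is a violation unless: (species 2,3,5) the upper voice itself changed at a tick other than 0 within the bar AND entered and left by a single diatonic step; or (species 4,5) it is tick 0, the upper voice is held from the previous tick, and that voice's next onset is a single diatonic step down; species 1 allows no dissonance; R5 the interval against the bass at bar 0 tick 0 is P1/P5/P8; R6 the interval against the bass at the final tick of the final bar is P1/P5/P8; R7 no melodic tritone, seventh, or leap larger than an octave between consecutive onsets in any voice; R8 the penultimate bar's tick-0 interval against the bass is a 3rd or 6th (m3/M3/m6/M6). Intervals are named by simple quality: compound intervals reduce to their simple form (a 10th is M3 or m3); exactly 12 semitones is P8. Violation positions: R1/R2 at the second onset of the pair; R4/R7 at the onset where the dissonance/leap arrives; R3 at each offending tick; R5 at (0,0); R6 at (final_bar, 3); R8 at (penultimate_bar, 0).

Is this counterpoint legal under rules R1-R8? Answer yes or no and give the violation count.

bar 0: v0=E3 v1=E4 (P8)
bar 1: v0=C3 v1=A3 (M6)
bar 2: v0=D3 v1=D4 (P8)
bar 3: v0=B2 v1=F3 (TT)
bar 4: v0=G2 v1=G3 (P8)
bar 5: v0=A2 v1=C3 (m3)
bar 6: v0=C3 v1=G3 (P5)
bar 7: v0=F3 v1=D4 (M6)
bar 8: v0=E3 v1=E4 (P8)
  R2 @ bar2.0: C3/E3 M3 -> D3/D4 P8 similar
  R7 @ bar2.0: E3->D4 leap 10st
  R4 @ bar3.0: B2/F3 TT untreated
  R7 @ bar3.2: F3->B3 leap 6st
  R1 @ bar4.0: B2/B3 P8 -> G2/G3 P8 similar
  R2 @ bar6.0: A2/C3 m3 -> C3/G3 P5 similar
  R1 @ bar8.0: F3/F4 P8 -> E3/E4 P8 similar

No (7 violations)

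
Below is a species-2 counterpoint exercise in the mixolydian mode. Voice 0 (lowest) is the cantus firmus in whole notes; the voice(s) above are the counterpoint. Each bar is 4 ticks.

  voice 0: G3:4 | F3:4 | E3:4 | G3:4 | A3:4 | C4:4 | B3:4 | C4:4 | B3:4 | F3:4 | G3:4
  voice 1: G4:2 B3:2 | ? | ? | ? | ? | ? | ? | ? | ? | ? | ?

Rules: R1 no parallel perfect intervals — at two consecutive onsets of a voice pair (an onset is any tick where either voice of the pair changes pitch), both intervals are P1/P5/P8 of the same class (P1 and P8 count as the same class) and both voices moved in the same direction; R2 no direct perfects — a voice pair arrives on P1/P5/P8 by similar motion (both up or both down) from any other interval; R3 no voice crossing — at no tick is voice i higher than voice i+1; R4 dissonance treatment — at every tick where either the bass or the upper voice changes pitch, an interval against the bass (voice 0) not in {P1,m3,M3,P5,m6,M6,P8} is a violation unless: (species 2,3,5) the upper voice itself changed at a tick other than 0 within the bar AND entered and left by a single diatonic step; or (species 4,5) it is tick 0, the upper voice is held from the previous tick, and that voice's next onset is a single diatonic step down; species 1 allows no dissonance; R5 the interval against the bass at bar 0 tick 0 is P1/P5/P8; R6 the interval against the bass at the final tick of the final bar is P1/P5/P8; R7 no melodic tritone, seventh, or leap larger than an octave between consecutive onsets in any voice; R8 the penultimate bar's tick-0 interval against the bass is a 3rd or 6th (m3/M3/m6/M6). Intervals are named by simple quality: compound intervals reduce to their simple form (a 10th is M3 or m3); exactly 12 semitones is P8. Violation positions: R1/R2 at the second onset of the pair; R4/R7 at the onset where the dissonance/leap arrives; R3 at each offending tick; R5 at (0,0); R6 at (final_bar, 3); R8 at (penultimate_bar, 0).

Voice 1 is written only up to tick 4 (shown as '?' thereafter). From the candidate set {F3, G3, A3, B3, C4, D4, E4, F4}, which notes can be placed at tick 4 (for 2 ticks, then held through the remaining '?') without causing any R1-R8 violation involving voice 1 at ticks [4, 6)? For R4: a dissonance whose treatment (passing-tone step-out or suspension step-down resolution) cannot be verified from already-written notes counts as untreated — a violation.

{A3, C4, D4}

F3: violates R2,R7
G3: violates R4
A3: legal
B3: violates R4
C4: legal
D4: legal
E4: violates R4
F4: violates R7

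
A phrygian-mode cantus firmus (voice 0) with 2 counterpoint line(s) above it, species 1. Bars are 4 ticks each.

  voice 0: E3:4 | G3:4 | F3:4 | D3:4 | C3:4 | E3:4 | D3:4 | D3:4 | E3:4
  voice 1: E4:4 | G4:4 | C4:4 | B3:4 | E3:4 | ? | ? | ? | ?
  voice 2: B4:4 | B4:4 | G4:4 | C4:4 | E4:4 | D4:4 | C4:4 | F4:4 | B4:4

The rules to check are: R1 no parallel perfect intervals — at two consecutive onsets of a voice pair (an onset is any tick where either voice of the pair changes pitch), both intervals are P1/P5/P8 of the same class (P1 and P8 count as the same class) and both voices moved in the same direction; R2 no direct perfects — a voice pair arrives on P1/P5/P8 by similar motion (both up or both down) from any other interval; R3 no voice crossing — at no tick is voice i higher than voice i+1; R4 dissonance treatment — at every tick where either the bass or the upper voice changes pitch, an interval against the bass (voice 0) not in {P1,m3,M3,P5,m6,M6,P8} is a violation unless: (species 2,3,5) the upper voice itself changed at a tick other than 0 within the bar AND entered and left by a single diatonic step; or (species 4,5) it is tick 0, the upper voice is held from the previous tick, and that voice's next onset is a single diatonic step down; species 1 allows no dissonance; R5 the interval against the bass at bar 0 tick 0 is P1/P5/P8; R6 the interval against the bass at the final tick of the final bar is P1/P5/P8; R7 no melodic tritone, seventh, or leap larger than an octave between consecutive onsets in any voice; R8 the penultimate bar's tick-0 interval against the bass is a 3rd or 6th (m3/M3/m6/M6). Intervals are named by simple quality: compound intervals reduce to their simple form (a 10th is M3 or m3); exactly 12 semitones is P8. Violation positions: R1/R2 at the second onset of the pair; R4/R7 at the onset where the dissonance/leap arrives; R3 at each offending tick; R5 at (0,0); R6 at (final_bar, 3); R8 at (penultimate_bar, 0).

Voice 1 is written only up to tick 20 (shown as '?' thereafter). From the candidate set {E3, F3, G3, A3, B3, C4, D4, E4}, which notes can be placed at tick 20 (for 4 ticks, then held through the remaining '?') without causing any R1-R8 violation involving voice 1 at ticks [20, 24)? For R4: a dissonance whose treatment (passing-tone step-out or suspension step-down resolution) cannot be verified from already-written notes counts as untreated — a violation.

E3: legal
F3: violates R4
G3: legal
A3: violates R4
B3: violates R2
C4: legal
D4: violates R4,R7
E4: violates R2,R3

{C4, E3, G3}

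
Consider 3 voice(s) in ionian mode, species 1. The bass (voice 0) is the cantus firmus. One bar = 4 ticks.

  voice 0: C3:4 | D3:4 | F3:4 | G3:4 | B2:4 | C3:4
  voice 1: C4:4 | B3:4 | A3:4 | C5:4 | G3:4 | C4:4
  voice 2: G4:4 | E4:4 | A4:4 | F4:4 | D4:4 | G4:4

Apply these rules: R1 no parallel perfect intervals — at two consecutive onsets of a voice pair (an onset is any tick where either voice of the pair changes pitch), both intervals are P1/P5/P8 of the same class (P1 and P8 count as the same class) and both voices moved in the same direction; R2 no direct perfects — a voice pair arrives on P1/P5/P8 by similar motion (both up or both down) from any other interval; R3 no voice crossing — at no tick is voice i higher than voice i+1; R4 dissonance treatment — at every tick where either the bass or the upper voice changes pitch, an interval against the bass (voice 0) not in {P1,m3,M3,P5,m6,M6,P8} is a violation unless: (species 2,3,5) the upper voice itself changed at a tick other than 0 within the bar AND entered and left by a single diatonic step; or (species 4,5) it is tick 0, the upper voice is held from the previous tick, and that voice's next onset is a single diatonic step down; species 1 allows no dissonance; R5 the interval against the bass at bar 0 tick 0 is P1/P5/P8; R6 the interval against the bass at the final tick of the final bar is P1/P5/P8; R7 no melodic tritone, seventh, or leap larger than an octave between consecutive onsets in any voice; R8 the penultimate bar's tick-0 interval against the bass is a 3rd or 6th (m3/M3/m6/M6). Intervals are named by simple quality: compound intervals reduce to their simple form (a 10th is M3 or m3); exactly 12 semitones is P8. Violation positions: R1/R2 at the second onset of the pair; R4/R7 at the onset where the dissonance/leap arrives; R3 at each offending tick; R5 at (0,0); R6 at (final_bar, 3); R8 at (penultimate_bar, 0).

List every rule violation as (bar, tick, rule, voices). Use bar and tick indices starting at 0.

(1, 0, R4, (0, 2))
(3, 0, R3, (1, 2))
(3, 0, R4, (0, 1))
(3, 0, R4, (0, 2))
(3, 0, R7, (1,))
(3, 1, R3, (1, 2))
(3, 2, R3, (1, 2))
(3, 3, R3, (1, 2))
(4, 0, R1, (1, 2))
(4, 0, R7, (1,))
(5, 0, R1, (1, 2))
(5, 0, R2, (0, 1))
(5, 0, R2, (0, 2))

bar 0: v0=C3 v1=C4 v2=G4 downbeat P5
bar 1: v0=D3 v1=B3 v2=E4 downbeat M2
bar 2: v0=F3 v1=A3 v2=A4 downbeat M3
bar 3: v0=G3 v1=C5 v2=F4 downbeat m7
bar 4: v0=B2 v1=G3 v2=D4 downbeat m3
bar 5: v0=C3 v1=C4 v2=G4 downbeat P5
  -> R4 @ bar 1 tick 0 v(0, 2): D3/E4 M2 untreated
  -> R3 @ bar 3 tick 0 v(1, 2): C5 above F4
  -> R4 @ bar 3 tick 0 v(0, 1): G3/C5 P4 untreated
  -> R4 @ bar 3 tick 0 v(0, 2): G3/F4 m7 untreated
  -> R7 @ bar 3 tick 0 v(1,): A3->C5 leap 15st
  -> R3 @ bar 3 tick 1 v(1, 2): C5 above F4
  -> R3 @ bar 3 tick 2 v(1, 2): C5 above F4
  -> R3 @ bar 3 tick 3 v(1, 2): C5 above F4
  -> R1 @ bar 4 tick 0 v(1, 2): C5/F4 P5 -> G3/D4 P5 similar
  -> R7 @ bar 4 tick 0 v(1,): C5->G3 leap 17st
  -> R1 @ bar 5 tick 0 v(1, 2): G3/D4 P5 -> C4/G4 P5 similar
  -> R2 @ bar 5 tick 0 v(0, 1): B2/G3 m6 -> C3/C4 P8 similar
  -> R2 @ bar 5 tick 0 v(0, 2): B2/D4 m3 -> C3/G4 P5 similar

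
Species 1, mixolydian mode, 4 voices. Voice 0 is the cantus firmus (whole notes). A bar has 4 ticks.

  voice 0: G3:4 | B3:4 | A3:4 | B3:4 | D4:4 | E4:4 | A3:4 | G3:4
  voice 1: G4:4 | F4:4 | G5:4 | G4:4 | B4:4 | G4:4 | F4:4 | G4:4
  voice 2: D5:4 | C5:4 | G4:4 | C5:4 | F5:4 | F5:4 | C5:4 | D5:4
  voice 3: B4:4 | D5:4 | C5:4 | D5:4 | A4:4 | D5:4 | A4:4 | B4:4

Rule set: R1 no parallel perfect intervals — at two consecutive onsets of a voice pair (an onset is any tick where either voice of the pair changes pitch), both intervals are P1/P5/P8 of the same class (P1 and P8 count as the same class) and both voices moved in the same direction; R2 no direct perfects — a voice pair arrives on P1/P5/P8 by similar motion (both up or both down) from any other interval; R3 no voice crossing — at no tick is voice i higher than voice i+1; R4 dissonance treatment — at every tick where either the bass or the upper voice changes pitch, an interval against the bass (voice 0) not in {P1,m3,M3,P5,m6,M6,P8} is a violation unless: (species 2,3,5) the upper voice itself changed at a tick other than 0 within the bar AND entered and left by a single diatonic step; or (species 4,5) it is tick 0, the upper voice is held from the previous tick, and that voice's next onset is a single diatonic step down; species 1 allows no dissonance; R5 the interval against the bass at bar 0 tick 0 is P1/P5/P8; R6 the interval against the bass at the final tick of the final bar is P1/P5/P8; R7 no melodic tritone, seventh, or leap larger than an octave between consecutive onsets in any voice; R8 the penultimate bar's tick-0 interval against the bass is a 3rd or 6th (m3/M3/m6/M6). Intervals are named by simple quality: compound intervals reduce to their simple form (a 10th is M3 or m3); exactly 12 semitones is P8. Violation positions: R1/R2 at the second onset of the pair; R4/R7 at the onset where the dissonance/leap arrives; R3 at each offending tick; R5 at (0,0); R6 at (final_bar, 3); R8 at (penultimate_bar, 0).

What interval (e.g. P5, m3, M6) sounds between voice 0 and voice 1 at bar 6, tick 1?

m6

voice 0=A3 voice 1=F4 -> m6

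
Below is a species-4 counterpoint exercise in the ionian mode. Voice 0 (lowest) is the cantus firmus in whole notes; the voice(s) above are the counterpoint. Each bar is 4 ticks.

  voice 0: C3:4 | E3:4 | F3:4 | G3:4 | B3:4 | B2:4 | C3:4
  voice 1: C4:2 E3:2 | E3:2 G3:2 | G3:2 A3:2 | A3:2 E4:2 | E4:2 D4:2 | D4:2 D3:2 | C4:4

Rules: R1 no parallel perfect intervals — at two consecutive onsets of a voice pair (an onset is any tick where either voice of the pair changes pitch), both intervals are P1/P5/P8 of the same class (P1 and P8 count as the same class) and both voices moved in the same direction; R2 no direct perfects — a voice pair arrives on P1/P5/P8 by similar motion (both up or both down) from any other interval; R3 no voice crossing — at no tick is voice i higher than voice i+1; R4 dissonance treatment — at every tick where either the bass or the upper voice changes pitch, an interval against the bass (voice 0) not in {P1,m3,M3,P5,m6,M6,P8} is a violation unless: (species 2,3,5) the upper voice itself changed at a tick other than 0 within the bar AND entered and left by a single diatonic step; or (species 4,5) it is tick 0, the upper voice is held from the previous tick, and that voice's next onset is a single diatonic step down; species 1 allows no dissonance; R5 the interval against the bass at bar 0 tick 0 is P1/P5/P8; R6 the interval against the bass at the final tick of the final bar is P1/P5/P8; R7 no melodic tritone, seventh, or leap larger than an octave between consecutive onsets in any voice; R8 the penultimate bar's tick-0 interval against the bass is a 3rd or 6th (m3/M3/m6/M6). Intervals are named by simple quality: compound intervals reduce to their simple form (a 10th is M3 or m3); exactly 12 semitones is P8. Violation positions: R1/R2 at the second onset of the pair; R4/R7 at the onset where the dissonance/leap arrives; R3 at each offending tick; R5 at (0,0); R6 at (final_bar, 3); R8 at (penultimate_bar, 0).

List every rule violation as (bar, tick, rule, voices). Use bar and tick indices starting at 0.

bar 0: v0=C3 v1=C4 downbeat P8
bar 1: v0=E3 v1=E3 downbeat P1
bar 2: v0=F3 v1=G3 downbeat M2
bar 3: v0=G3 v1=A3 downbeat M2
bar 4: v0=B3 v1=E4 downbeat P4
bar 5: v0=B2 v1=D4 downbeat m3
bar 6: v0=C3 v1=C4 downbeat P8
  -> R4 @ bar 2 tick 0 v(0, 1): F3/G3 M2 untreated
  -> R4 @ bar 3 tick 0 v(0, 1): G3/A3 M2 untreated
  -> R2 @ bar 6 tick 0 v(0, 1): B2/D3 m3 -> C3/C4 P8 similar
  -> R7 @ bar 6 tick 0 v(1,): D3->C4 leap 10st

(2, 0, R4, (0, 1))
(3, 0, R4, (0, 1))
(6, 0, R2, (0, 1))
(6, 0, R7, (1,))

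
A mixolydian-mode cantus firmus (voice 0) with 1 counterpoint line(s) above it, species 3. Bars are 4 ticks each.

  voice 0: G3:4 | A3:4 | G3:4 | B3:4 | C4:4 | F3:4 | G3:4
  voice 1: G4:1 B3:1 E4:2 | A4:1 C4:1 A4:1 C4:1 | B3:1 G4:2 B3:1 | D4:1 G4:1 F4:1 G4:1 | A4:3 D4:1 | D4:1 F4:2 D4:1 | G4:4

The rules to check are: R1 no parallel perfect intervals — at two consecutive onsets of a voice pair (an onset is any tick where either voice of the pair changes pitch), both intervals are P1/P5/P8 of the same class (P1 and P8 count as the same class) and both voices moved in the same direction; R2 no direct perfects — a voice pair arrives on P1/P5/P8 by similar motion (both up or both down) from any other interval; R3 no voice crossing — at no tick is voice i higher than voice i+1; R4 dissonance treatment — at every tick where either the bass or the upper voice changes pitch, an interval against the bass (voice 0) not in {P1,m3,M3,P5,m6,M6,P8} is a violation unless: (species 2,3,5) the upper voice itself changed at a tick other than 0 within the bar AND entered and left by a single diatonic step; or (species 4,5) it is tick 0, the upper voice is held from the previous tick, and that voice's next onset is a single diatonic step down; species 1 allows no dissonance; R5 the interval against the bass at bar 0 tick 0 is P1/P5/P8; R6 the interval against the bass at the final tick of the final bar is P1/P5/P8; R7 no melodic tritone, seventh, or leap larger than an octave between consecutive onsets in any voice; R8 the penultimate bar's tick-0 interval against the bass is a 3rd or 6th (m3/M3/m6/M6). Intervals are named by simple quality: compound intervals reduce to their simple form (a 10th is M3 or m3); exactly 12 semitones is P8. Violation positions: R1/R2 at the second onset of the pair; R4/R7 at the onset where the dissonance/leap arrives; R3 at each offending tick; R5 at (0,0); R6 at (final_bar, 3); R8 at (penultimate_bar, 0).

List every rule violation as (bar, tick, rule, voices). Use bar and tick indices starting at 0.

(1, 0, R2, (0, 1))
(4, 3, R4, (0, 1))
(6, 0, R2, (0, 1))

bar 0: v0=G3 v1=G4 downbeat P8
bar 1: v0=A3 v1=A4 downbeat P8
bar 2: v0=G3 v1=B3 downbeat M3
bar 3: v0=B3 v1=D4 downbeat m3
bar 4: v0=C4 v1=A4 downbeat M6
bar 5: v0=F3 v1=D4 downbeat M6
bar 6: v0=G3 v1=G4 downbeat P8
  -> R2 @ bar 1 tick 0 v(0, 1): G3/E4 M6 -> A3/A4 P8 similar
  -> R4 @ bar 4 tick 3 v(0, 1): C4/D4 M2 untreated
  -> R2 @ bar 6 tick 0 v(0, 1): F3/D4 M6 -> G3/G4 P8 similar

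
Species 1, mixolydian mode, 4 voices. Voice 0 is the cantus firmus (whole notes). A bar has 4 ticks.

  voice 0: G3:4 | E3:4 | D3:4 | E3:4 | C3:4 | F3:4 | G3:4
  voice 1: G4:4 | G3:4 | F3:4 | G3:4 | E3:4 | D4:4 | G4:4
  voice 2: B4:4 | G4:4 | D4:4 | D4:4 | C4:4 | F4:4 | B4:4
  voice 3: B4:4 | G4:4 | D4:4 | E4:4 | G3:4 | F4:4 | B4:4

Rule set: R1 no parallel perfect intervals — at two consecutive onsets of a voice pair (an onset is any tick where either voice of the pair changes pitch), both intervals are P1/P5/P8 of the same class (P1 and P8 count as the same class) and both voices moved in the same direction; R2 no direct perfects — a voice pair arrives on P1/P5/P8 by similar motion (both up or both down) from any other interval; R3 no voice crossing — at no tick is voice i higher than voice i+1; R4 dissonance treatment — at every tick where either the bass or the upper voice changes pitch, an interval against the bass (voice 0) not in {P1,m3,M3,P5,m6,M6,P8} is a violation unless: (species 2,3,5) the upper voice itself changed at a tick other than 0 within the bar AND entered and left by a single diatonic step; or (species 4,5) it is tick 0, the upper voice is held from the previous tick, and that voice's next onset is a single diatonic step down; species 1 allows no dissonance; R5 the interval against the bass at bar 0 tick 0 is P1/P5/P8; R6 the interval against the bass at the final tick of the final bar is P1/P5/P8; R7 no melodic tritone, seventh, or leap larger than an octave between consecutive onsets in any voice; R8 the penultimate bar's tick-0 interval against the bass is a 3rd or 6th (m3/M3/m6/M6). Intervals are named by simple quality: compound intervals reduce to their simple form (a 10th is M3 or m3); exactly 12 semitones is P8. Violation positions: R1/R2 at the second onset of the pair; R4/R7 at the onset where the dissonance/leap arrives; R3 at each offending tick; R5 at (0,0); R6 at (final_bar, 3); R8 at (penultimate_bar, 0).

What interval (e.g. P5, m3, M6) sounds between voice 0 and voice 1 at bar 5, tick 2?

voice 0=F3 voice 1=D4 -> M6

M6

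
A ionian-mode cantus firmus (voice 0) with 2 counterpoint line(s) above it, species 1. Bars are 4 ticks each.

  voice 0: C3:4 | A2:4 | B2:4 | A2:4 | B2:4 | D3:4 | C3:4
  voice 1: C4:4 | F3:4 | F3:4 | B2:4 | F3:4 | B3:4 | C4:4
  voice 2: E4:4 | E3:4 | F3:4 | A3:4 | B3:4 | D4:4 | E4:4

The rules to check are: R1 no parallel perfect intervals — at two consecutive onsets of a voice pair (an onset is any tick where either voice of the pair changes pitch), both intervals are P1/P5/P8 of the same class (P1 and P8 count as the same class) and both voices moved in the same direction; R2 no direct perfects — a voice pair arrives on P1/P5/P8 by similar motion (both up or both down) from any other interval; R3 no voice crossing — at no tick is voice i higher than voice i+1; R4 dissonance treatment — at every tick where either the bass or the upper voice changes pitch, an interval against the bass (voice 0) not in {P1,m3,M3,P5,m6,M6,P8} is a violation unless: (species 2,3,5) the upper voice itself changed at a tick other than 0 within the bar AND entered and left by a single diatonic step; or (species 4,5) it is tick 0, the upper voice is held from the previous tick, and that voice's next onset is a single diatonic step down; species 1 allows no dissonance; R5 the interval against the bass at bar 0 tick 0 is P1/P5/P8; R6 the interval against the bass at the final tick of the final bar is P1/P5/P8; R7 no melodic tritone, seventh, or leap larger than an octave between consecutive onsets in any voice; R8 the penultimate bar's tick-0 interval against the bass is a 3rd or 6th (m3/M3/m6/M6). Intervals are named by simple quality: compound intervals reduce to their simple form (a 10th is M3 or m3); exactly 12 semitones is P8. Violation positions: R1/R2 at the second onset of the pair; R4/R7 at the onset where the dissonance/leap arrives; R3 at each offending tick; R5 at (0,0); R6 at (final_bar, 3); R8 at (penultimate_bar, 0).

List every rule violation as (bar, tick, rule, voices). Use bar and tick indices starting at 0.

bar 0: v0=C3 v1=C4 v2=E4 downbeat M3
bar 1: v0=A2 v1=F3 v2=E3 downbeat P5
bar 2: v0=B2 v1=F3 v2=F3 downbeat TT
bar 3: v0=A2 v1=B2 v2=A3 downbeat P8
bar 4: v0=B2 v1=F3 v2=B3 downbeat P8
bar 5: v0=D3 v1=B3 v2=D4 downbeat P8
bar 6: v0=C3 v1=C4 v2=E4 downbeat M3
  -> R5 @ bar 0 tick 0 v(0, 2): opens on M3
  -> R2 @ bar 1 tick 0 v(0, 2): C3/E4 M3 -> A2/E3 P5 similar
  -> R3 @ bar 1 tick 0 v(1, 2): F3 above E3
  -> R3 @ bar 1 tick 1 v(1, 2): F3 above E3
  -> R3 @ bar 1 tick 2 v(1, 2): F3 above E3
  -> R3 @ bar 1 tick 3 v(1, 2): F3 above E3
  -> R4 @ bar 2 tick 0 v(0, 1): B2/F3 TT untreated
  -> R4 @ bar 2 tick 0 v(0, 2): B2/F3 TT untreated
  -> R4 @ bar 3 tick 0 v(0, 1): A2/B2 M2 untreated
  -> R7 @ bar 3 tick 0 v(1,): F3->B2 leap 6st
  -> R1 @ bar 4 tick 0 v(0, 2): A2/A3 P8 -> B2/B3 P8 similar
  -> R4 @ bar 4 tick 0 v(0, 1): B2/F3 TT untreated
  -> R7 @ bar 4 tick 0 v(1,): B2->F3 leap 6st
  -> R1 @ bar 5 tick 0 v(0, 2): B2/B3 P8 -> D3/D4 P8 similar
  -> R7 @ bar 5 tick 0 v(1,): F3->B3 leap 6st
  -> R8 @ bar 5 tick 0 v(0, 2): penult P8 not 3rd/6th
  -> R6 @ bar 6 tick 3 v(0, 2): closes on M3

(0, 0, R5, (0, 2))
(1, 0, R2, (0, 2))
(1, 0, R3, (1, 2))
(1, 1, R3, (1, 2))
(1, 2, R3, (1, 2))
(1, 3, R3, (1, 2))
(2, 0, R4, (0, 1))
(2, 0, R4, (0, 2))
(3, 0, R4, (0, 1))
(3, 0, R7, (1,))
(4, 0, R1, (0, 2))
(4, 0, R4, (0, 1))
(4, 0, R7, (1,))
(5, 0, R1, (0, 2))
(5, 0, R7, (1,))
(5, 0, R8, (0, 2))
(6, 3, R6, (0, 2))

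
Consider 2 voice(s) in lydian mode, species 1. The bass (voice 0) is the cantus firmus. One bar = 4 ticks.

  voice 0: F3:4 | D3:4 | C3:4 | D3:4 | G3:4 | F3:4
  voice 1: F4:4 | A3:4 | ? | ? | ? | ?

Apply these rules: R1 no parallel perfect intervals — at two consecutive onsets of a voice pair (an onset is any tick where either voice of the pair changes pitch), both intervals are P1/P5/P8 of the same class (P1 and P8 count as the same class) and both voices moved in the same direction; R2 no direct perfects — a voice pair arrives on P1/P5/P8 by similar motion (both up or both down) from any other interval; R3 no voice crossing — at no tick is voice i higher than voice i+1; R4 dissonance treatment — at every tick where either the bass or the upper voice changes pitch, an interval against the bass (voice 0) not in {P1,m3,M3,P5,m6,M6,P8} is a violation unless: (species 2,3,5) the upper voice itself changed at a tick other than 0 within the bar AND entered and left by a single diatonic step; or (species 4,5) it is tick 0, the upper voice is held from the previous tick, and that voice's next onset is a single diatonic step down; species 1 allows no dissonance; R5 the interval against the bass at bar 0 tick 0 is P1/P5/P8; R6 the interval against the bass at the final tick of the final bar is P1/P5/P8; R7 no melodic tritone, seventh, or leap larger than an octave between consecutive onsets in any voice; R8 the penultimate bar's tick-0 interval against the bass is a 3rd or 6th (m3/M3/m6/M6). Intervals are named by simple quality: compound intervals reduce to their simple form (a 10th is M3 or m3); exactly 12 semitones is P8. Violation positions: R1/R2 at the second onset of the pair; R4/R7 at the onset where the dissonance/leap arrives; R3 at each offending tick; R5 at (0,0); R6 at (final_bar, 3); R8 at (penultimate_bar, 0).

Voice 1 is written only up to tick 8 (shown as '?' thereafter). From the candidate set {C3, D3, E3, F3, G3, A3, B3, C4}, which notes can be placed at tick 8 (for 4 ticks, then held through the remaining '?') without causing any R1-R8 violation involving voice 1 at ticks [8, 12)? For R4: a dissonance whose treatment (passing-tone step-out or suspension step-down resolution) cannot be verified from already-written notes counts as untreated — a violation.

C3: violates R2
D3: violates R4
E3: legal
F3: violates R4
G3: violates R1
A3: legal
B3: violates R4
C4: legal

{A3, C4, E3}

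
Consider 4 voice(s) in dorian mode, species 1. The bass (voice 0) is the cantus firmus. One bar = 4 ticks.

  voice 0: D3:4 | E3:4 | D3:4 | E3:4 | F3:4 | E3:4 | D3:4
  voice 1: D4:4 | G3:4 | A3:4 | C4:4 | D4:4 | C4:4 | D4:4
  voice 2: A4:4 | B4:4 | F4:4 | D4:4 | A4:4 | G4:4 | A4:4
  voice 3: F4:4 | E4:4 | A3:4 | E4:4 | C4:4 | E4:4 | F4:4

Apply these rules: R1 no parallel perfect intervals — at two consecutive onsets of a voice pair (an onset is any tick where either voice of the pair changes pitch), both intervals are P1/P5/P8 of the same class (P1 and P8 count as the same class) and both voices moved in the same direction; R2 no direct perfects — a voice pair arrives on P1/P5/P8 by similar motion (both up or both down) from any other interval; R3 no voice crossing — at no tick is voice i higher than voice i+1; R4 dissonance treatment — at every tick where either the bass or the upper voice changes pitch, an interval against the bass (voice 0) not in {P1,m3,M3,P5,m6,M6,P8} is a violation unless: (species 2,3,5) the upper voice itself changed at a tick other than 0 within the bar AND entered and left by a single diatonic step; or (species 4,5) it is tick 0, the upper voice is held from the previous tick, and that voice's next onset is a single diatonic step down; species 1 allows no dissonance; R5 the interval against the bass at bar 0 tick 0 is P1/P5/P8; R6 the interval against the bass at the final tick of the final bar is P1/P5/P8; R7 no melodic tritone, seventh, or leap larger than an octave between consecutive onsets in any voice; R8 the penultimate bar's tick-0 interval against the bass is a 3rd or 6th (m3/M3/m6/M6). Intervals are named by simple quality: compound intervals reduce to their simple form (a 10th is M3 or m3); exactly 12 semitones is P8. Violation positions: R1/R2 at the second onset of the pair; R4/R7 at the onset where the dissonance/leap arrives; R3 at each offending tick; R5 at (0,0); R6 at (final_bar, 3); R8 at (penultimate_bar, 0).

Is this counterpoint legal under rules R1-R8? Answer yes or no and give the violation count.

bar 0: v0=D3 v1=D4 v2=A4 v3=F4 (m3)
bar 1: v0=E3 v1=G3 v2=B4 v3=E4 (P8)
bar 2: v0=D3 v1=A3 v2=F4 v3=A3 (P5)
bar 3: v0=E3 v1=C4 v2=D4 v3=E4 (P8)
bar 4: v0=F3 v1=D4 v2=A4 v3=C4 (P5)
bar 5: v0=E3 v1=C4 v2=G4 v3=E4 (P8)
bar 6: v0=D3 v1=D4 v2=A4 v3=F4 (m3)
  R3 @ bar0.0: A4 above F4
  R5 @ bar0.0: opens on m3
  R3 @ bar0.1: A4 above F4
  R3 @ bar0.2: A4 above F4
  R3 @ bar0.3: A4 above F4
  R1 @ bar1.0: D3/A4 P5 -> E3/B4 P5 similar
  R3 @ bar1.0: B4 above E4
  R3 @ bar1.1: B4 above E4
  R3 @ bar1.2: B4 above E4
  R3 @ bar1.3: B4 above E4
  R2 @ bar2.0: E3/E4 P8 -> D3/A3 P5 similar
  R3 @ bar2.0: F4 above A3
  R7 @ bar2.0: B4->F4 leap 6st
  R3 @ bar2.1: F4 above A3
  R3 @ bar2.2: F4 above A3
  R3 @ bar2.3: F4 above A3
  R2 @ bar3.0: D3/A3 P5 -> E3/E4 P8 similar
  R4 @ bar3.0: E3/D4 m7 untreated
  R2 @ bar4.0: C4/D4 M2 -> D4/A4 P5 similar
  R3 @ bar4.0: A4 above C4
  R3 @ bar4.1: A4 above C4
  R3 @ bar4.2: A4 above C4
  R3 @ bar4.3: A4 above C4
  R1 @ bar5.0: D4/A4 P5 -> C4/G4 P5 similar
  R3 @ bar5.0: G4 above E4
  R8 @ bar5.0: penult P8 not 3rd/6th
  R3 @ bar5.1: G4 above E4
  R3 @ bar5.2: G4 above E4
  R3 @ bar5.3: G4 above E4
  R1 @ bar6.0: C4/G4 P5 -> D4/A4 P5 similar
  R3 @ bar6.0: A4 above F4
  R3 @ bar6.1: A4 above F4
  R3 @ bar6.2: A4 above F4
  R3 @ bar6.3: A4 above F4
  R6 @ bar6.3: closes on m3

No (35 violations)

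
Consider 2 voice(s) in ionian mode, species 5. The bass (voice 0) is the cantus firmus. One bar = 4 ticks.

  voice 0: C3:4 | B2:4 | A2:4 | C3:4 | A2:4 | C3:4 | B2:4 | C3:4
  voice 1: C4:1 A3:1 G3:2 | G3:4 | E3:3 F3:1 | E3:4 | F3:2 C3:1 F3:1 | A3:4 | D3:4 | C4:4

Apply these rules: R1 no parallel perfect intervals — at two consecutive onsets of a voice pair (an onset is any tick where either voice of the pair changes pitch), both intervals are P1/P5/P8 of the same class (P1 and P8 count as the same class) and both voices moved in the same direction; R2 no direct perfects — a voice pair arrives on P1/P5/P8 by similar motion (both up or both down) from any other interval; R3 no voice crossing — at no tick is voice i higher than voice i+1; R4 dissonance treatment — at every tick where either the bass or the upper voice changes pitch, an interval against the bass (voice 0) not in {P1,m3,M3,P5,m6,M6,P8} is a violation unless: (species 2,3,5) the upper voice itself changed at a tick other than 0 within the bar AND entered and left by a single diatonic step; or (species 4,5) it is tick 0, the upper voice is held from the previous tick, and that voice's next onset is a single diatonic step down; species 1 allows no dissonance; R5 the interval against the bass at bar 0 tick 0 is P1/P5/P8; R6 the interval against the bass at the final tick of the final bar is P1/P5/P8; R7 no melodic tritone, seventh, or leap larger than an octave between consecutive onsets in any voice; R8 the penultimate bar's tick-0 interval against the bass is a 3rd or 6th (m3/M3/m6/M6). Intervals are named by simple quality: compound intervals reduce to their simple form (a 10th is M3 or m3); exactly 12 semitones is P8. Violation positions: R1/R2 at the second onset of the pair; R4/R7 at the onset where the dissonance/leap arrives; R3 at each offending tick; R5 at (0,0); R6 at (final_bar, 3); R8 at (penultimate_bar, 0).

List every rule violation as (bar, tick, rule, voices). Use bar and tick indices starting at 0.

(2, 0, R2, (0, 1))
(7, 0, R2, (0, 1))
(7, 0, R7, (1,))

bar 0: v0=C3 v1=C4 downbeat P8
bar 1: v0=B2 v1=G3 downbeat m6
bar 2: v0=A2 v1=E3 downbeat P5
bar 3: v0=C3 v1=E3 downbeat M3
bar 4: v0=A2 v1=F3 downbeat m6
bar 5: v0=C3 v1=A3 downbeat M6
bar 6: v0=B2 v1=D3 downbeat m3
bar 7: v0=C3 v1=C4 downbeat P8
  -> R2 @ bar 2 tick 0 v(0, 1): B2/G3 m6 -> A2/E3 P5 similar
  -> R2 @ bar 7 tick 0 v(0, 1): B2/D3 m3 -> C3/C4 P8 similar
  -> R7 @ bar 7 tick 0 v(1,): D3->C4 leap 10st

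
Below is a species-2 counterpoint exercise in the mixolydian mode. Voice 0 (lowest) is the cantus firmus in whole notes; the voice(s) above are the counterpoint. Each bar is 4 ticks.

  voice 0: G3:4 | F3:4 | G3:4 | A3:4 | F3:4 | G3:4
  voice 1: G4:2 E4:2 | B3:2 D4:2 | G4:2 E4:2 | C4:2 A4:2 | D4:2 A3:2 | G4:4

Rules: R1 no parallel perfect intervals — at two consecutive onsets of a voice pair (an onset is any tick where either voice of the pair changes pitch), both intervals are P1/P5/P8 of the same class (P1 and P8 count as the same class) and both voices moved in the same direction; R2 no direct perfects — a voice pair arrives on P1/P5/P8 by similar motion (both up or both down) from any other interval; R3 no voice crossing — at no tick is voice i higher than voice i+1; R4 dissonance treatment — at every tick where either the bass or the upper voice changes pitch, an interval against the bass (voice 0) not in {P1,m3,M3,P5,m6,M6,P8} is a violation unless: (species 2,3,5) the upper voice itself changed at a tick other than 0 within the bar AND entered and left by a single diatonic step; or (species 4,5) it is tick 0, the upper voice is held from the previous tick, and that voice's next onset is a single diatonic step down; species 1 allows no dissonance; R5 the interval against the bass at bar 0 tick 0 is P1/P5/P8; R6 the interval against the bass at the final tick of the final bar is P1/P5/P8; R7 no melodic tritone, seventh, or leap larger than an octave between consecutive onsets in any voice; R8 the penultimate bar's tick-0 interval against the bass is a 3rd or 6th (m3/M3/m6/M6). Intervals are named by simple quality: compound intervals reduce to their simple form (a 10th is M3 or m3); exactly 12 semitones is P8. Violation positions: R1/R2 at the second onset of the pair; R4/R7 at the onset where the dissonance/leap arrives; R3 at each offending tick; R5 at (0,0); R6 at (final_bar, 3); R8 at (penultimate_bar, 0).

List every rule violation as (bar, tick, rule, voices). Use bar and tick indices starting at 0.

bar 0: v0=G3 v1=G4 downbeat P8
bar 1: v0=F3 v1=B3 downbeat TT
bar 2: v0=G3 v1=G4 downbeat P8
bar 3: v0=A3 v1=C4 downbeat m3
bar 4: v0=F3 v1=D4 downbeat M6
bar 5: v0=G3 v1=G4 downbeat P8
  -> R4 @ bar 1 tick 0 v(0, 1): F3/B3 TT untreated
  -> R2 @ bar 2 tick 0 v(0, 1): F3/D4 M6 -> G3/G4 P8 similar
  -> R2 @ bar 5 tick 0 v(0, 1): F3/A3 M3 -> G3/G4 P8 similar
  -> R7 @ bar 5 tick 0 v(1,): A3->G4 leap 10st

(1, 0, R4, (0, 1))
(2, 0, R2, (0, 1))
(5, 0, R2, (0, 1))
(5, 0, R7, (1,))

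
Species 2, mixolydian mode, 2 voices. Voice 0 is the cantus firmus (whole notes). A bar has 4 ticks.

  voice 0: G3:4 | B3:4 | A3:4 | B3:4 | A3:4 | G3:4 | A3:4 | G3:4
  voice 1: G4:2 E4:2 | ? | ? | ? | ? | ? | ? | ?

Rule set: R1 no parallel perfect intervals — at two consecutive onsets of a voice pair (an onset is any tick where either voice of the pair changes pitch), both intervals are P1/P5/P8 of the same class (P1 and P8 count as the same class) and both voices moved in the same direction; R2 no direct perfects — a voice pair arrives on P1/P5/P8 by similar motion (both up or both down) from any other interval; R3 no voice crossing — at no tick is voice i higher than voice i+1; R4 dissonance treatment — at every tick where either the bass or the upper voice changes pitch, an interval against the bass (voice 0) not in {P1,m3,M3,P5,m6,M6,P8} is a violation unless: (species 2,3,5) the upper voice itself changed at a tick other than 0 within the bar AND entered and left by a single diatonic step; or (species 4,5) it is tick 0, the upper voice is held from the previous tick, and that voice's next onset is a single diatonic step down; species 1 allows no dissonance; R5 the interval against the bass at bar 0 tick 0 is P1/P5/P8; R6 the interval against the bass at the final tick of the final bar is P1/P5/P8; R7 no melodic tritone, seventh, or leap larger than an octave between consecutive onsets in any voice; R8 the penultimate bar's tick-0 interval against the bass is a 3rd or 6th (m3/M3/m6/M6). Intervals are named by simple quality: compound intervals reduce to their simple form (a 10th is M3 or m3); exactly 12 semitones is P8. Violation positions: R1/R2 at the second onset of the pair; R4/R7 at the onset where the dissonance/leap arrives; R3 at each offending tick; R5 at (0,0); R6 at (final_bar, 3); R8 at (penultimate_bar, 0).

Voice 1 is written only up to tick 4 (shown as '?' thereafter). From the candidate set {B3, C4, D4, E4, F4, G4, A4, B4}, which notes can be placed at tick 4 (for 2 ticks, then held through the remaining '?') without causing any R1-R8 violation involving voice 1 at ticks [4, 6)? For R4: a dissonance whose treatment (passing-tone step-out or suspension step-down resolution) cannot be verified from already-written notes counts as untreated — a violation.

{B3, D4, G4}

B3: legal
C4: violates R4
D4: legal
E4: violates R4
F4: violates R4
G4: legal
A4: violates R4
B4: violates R2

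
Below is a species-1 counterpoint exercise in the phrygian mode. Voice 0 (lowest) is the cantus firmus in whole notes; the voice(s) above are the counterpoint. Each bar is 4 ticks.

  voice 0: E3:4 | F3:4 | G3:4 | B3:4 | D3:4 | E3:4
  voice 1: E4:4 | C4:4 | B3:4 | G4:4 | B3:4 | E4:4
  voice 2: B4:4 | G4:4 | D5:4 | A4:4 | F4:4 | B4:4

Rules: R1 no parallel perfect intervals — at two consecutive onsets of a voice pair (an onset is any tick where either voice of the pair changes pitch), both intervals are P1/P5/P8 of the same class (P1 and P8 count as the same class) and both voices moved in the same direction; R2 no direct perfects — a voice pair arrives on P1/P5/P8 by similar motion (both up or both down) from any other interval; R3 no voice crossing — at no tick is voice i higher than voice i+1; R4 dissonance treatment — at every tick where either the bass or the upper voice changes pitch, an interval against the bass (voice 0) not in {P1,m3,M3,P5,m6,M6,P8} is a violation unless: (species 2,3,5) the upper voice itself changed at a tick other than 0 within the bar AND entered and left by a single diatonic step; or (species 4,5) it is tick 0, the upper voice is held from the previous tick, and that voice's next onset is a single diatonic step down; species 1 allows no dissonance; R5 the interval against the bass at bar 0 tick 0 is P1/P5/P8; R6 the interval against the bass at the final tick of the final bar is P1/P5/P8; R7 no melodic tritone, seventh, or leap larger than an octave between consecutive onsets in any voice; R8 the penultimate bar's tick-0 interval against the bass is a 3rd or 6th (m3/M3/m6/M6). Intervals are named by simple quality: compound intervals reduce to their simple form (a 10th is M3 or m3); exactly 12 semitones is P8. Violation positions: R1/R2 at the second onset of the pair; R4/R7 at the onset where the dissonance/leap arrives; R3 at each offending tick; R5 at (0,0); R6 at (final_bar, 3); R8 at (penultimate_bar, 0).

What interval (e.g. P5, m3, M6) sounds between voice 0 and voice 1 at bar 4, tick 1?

voice 0=D3 voice 1=B3 -> M6

M6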